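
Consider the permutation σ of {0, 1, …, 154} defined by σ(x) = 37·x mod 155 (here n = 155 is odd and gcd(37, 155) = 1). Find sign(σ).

+1

Trace 94: π^k(94) = [94, 68, 36, 92, 149, 88, 1] for k=0..6.
17 cycles of lengths [12, 12, 12, 12, 12, 12, 12, 12, 12, 12, 6, 6, 6, 6, 6, 4, 1].
155 − 17 = 138 transpositions; sign(π) = (−1)^138 = +1.
Via Zolotarev, sign(π_{37}) = (37|155) = +1.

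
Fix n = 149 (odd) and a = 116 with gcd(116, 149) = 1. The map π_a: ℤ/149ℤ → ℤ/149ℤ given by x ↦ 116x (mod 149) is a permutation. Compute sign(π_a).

Trace 17: π^k(17) = [17, 35, 37, 120, 63, 7, 67] for k=0..6.
π_116 has 3 disjoint cycles with lengths [74, 74, 1] on {0,…,148}.
149 − 3 = 146 transpositions; sign(π) = (−1)^146 = +1.
The Jacobi symbol (116|149) = +1 (Zolotarev) agrees.

+1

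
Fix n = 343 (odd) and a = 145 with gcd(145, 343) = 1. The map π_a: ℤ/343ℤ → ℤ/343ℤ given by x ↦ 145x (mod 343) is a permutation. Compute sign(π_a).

Orbit of 127 under x↦145x: [127, 236, 263, 62, 72, 150, 141]… (length divides ord_343(145)).
Cycle lengths of π_145 on ℤ/343ℤ: [294, 42, 6, 1]; 4 cycles in total.
4 cycles on 343: each ℓ→(−1)^(ℓ−1), product (−1)^339 = -1.
Via Zolotarev, sign(π_{145}) = (145|343) = -1.

-1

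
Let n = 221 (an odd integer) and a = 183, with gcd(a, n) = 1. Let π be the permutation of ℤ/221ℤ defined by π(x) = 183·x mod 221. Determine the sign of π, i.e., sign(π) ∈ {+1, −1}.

+1

Start at x=118: 118 → 157 → 1 → 183 → 118 (one orbit).
Cycle type of π: 4×52 + 1×13; total 65 cycles.
65 cycles on 221: each ℓ→(−1)^(ℓ−1), product (−1)^156 = +1.
Check: (183/221) = +1 by Zolotarev.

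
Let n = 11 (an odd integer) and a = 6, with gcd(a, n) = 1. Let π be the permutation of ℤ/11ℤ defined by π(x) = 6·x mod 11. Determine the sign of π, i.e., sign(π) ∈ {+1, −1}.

Orbit of 2 under x↦6x: [2, 1, 6, 3, 7, 9, 10]… (length divides ord_11(6)).
2 cycles of lengths [10, 1].
Σ(ℓ_i−1) = 11−2 = 9; sign = (−1)^9 = -1.
Via Zolotarev, sign(π_{6}) = (6|11) = -1.

-1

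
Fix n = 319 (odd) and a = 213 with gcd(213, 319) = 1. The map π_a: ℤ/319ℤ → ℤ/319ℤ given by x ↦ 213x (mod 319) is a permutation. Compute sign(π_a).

Trace 148: π^k(148) = [148, 262, 300, 100, 246, 82, 240] for k=0..6.
Cycle type of π: 140×2 + 28 + 5×2 + 1; total 6 cycles.
Σ(ℓ_i−1) = 319−6 = 313; sign = (−1)^313 = -1.
The Jacobi symbol (213|319) = -1 (Zolotarev) agrees.

-1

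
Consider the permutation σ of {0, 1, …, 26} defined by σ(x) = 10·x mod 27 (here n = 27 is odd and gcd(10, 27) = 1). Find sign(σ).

Start at x=19: 19 → 1 → 10 → 19 (one orbit).
π_10 has 15 disjoint cycles with lengths [3, 3, 3, 3, 3, 3, 1, 1, 1, 1, 1, 1, 1, 1, 1] on {0,…,26}.
27 − 15 = 12 transpositions; sign(π) = (−1)^12 = +1.
(10|27)_J = +1 (Zolotarev's lemma cross-check).

+1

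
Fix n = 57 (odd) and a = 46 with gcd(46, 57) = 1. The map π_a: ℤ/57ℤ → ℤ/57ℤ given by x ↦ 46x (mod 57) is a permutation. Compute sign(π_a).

-1

Start at x=49: 49 → 31 → 1 → 46 → 7 → 37 → 49 (one orbit).
Cycle type of π: 6×9 + 1×3; total 12 cycles.
With 12 cycles on 57 points, sign = (−1)^{57−12} = -1.
Via Zolotarev, sign(π_{46}) = (46|57) = -1.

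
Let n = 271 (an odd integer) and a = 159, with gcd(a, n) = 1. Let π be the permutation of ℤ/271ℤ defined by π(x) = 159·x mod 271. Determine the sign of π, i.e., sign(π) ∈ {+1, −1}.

-1

Start at x=100: 100 → 182 → 212 → 104 → 5 → 253 → 119 → … (one orbit).
π_159 has 2 disjoint cycles with lengths [270, 1] on {0,…,270}.
271 − 2 = 269 transpositions; sign(π) = (−1)^269 = -1.
Via Zolotarev, sign(π_{159}) = (159|271) = -1.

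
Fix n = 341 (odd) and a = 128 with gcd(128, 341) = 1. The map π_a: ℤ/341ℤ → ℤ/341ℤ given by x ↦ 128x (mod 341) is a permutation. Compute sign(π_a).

Trace 4: π^k(4) = [4, 171, 64, 8, 1, 128, 16] for k=0..6.
π_128 has 38 disjoint cycles with lengths [10, 10, 10, 10, 10, 10, 10, 10, 10, 10, 10, 10, 10, 10, 10, 10, 10, 10, 10, 10, 10, 10, 10, 10, 10, 10, 10, 10, 10, 10, 10, 5, 5, 5, 5, 5, 5, 1] on {0,…,340}.
341 − 38 = 303 transpositions; sign(π) = (−1)^303 = -1.

-1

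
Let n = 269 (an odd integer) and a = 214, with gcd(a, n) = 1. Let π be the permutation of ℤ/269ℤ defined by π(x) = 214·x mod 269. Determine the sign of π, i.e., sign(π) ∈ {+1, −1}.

Start at x=173: 173 → 169 → 120 → 125 → 119 → 180 → 53 → … (one orbit).
π_214 has 5 disjoint cycles with lengths [67, 67, 67, 67, 1] on {0,…,268}.
5 cycles on 269: each ℓ→(−1)^(ℓ−1), product (−1)^264 = +1.
Check: (214/269) = +1 by Zolotarev.

+1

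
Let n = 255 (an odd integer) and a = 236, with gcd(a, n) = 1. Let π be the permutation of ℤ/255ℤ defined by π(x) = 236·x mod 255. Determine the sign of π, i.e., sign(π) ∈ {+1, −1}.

-1

Orbit of 1 under x↦236x: [1, 236, 106, 26, 16, 206, 166]… (length divides ord_255(236)).
Cycle lengths of π_236 on ℤ/255ℤ: [8, 8, 8, 8, 8, 8, 8, 8, 8, 8, 8, 8, 8, 8, 8, 8, 8, 8, 8, 8, 8, 8, 8, 8, 8, 8, 8, 8, 8, 8, 2, 2, 2, 2, 2, 1, 1, 1, 1, 1]; 40 cycles in total.
Σ(ℓ_i−1) = 255−40 = 215; sign = (−1)^215 = -1.
The Jacobi symbol (236|255) = -1 (Zolotarev) agrees.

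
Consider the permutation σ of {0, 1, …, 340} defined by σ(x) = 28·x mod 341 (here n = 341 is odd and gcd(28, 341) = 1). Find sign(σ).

-1

Start at x=64: 64 → 87 → 49 → 8 → 224 → 134 → 1 → … (one orbit).
14 cycles of lengths [30, 30, 30, 30, 30, 30, 30, 30, 30, 30, 15, 15, 10, 1].
Σ(ℓ_i−1) = 341−14 = 327; sign = (−1)^327 = -1.
Via Zolotarev, sign(π_{28}) = (28|341) = -1.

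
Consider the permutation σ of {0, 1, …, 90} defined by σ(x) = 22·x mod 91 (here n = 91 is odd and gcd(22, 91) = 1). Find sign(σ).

+1

Trace 1: π^k(1) = [1, 22, 29] for k=0..2.
Cycle lengths of π_22 on ℤ/91ℤ: [3, 3, 3, 3, 3, 3, 3, 3, 3, 3, 3, 3, 3, 3, 3, 3, 3, 3, 3, 3, 3, 3, 3, 3, 3, 3, 3, 3, 1, 1, 1, 1, 1, 1, 1]; 35 cycles in total.
Σ(ℓ_i−1) = 91−35 = 56; sign = (−1)^56 = +1.
Via Zolotarev, sign(π_{22}) = (22|91) = +1.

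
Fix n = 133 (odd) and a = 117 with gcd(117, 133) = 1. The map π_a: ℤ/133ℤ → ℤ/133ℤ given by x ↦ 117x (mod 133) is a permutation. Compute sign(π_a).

Start at x=117: 117 → 123 → 27 → 100 → 129 → 64 → 40 → … (one orbit).
Cycle type of π: 18×7 + 6 + 1; total 9 cycles.
9 cycles on 133: each ℓ→(−1)^(ℓ−1), product (−1)^124 = +1.
(117|133)_J = +1 (Zolotarev's lemma cross-check).

+1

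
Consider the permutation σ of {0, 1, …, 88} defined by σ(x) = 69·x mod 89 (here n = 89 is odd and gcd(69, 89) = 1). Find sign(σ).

Orbit of 39 under x↦69x: [39, 21, 25, 34, 32, 72, 73]… (length divides ord_89(69)).
The orbit structure of x ↦ 69x mod 89: 3 orbits of sizes [44, 44, 1].
n − c = 89 − 3 = 86; sign = (−1)^86 = +1.

+1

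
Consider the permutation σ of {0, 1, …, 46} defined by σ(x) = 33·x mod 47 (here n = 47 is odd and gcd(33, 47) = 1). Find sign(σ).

-1

Orbit of 15 under x↦33x: [15, 25, 26, 12, 20, 2, 19]… (length divides ord_47(33)).
The orbit structure of x ↦ 33x mod 47: 2 orbits of sizes [46, 1].
Σ(ℓ_i−1) = 47−2 = 45; sign = (−1)^45 = -1.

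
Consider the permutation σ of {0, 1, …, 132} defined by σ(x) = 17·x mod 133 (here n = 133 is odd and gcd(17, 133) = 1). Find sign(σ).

-1

Start at x=47: 47 → 1 → 17 → 23 → 125 → 130 → 82 → … (one orbit).
Cycle lengths of π_17 on ℤ/133ℤ: [18, 18, 18, 18, 18, 18, 9, 9, 6, 1]; 10 cycles in total.
133 − 10 = 123 transpositions; sign(π) = (−1)^123 = -1.
Check: (17/133) = -1 by Zolotarev.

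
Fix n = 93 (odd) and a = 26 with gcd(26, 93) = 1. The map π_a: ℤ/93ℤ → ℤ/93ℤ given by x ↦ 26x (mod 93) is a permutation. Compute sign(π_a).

Start at x=92: 92 → 67 → 68 → 1 → 26 → 25 → 92 (one orbit).
π_26 has 17 disjoint cycles with lengths [6, 6, 6, 6, 6, 6, 6, 6, 6, 6, 6, 6, 6, 6, 6, 2, 1] on {0,…,92}.
93 − 17 = 76 transpositions; sign(π) = (−1)^76 = +1.

+1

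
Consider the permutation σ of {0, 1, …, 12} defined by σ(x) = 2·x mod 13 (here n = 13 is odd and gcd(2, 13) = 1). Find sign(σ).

-1

Trace 3: π^k(3) = [3, 6, 12, 11, 9, 5, 10] for k=0..6.
2 cycles of lengths [12, 1].
n − c = 13 − 2 = 11; sign = (−1)^11 = -1.
Zolotarev: (2|13) = -1, matching the cycle-count sign.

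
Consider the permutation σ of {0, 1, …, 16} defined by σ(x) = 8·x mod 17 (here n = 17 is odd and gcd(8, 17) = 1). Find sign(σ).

Trace 1: π^k(1) = [1, 8, 13, 2, 16, 9, 4] for k=0..6.
Cycle lengths of π_8 on ℤ/17ℤ: [8, 8, 1]; 3 cycles in total.
3 cycles on 17: each ℓ→(−1)^(ℓ−1), product (−1)^14 = +1.
(8|17)_J = +1 (Zolotarev's lemma cross-check).

+1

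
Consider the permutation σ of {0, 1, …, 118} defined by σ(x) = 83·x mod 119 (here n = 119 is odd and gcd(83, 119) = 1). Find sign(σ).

Trace 104: π^k(104) = [104, 64, 76, 1, 83, 106, 111] for k=0..6.
The orbit structure of x ↦ 83x mod 119: 18 orbits of sizes [8, 8, 8, 8, 8, 8, 8, 8, 8, 8, 8, 8, 8, 8, 2, 2, 2, 1].
Σ(ℓ_i−1) = 119−18 = 101; sign = (−1)^101 = -1.

-1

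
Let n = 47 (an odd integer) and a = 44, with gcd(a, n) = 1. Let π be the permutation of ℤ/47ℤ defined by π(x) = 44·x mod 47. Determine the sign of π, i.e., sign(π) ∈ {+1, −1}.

Trace 28: π^k(28) = [28, 10, 17, 43, 12, 11, 14] for k=0..6.
π_44 has 2 disjoint cycles with lengths [46, 1] on {0,…,46}.
sign(π) = (−1)^{n − #cycles} = (−1)^{47−2} = (−1)^45 = -1.
The Jacobi symbol (44|47) = -1 (Zolotarev) agrees.

-1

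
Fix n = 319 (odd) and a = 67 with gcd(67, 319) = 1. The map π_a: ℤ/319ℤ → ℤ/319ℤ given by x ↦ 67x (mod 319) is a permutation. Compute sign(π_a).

+1

Start at x=254: 254 → 111 → 100 → 1 → 67 → 23 → 265 → … (one orbit).
Cycle type of π: 14×22 + 1×11; total 33 cycles.
Σ(ℓ_i−1) = 319−33 = 286; sign = (−1)^286 = +1.
The Jacobi symbol (67|319) = +1 (Zolotarev) agrees.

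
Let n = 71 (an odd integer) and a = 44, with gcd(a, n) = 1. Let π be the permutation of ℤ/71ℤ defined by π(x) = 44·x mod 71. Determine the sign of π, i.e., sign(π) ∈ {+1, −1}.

-1

Start at x=22: 22 → 45 → 63 → 3 → 61 → 57 → 23 → … (one orbit).
Cycle type of π: 70 + 1; total 2 cycles.
71 − 2 = 69 transpositions; sign(π) = (−1)^69 = -1.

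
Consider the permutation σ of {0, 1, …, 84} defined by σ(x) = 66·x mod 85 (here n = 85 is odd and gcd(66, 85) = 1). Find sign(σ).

Trace 76: π^k(76) = [76, 1, 66, 21, 26, 16, 36] for k=0..6.
π_66 has 15 disjoint cycles with lengths [8, 8, 8, 8, 8, 8, 8, 8, 8, 8, 1, 1, 1, 1, 1] on {0,…,84}.
85 − 15 = 70 transpositions; sign(π) = (−1)^70 = +1.

+1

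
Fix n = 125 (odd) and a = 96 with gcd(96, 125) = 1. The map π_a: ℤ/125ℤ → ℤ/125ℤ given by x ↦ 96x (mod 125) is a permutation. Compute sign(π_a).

Start at x=96: 96 → 91 → 111 → 31 → 101 → 71 → 66 → … (one orbit).
The orbit structure of x ↦ 96x mod 125: 13 orbits of sizes [25, 25, 25, 25, 5, 5, 5, 5, 1, 1, 1, 1, 1].
n − c = 125 − 13 = 112; sign = (−1)^112 = +1.

+1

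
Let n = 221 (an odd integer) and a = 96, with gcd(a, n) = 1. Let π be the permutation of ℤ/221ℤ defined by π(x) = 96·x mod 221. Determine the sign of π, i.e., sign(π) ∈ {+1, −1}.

+1

Trace 183: π^k(183) = [183, 109, 77, 99, 1, 96, 155] for k=0..6.
The orbit structure of x ↦ 96x mod 221: 17 orbits of sizes [16, 16, 16, 16, 16, 16, 16, 16, 16, 16, 16, 16, 16, 4, 4, 4, 1].
17 cycles on 221: each ℓ→(−1)^(ℓ−1), product (−1)^204 = +1.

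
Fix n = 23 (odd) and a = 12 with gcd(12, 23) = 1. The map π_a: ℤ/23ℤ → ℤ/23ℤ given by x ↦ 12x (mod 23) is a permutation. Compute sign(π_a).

Orbit of 9 under x↦12x: [9, 16, 8, 4, 2, 1, 12]… (length divides ord_23(12)).
Decompose π into cycles: lengths [11, 11, 1] (3 cycles, including the fixed point 0).
Σ(ℓ_i−1) = 23−3 = 20; sign = (−1)^20 = +1.
The Jacobi symbol (12|23) = +1 (Zolotarev) agrees.

+1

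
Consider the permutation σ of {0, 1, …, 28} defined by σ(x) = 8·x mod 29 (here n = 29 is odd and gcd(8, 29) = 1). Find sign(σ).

-1

Start at x=17: 17 → 20 → 15 → 4 → 3 → 24 → 18 → … (one orbit).
The orbit structure of x ↦ 8x mod 29: 2 orbits of sizes [28, 1].
With 2 cycles on 29 points, sign = (−1)^{29−2} = -1.
Zolotarev: (8|29) = -1, matching the cycle-count sign.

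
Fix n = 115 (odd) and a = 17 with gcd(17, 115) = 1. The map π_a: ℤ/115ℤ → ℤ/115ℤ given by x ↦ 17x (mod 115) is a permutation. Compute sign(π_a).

+1

Trace 9: π^k(9) = [9, 38, 71, 57, 49, 28, 16] for k=0..6.
5 cycles of lengths [44, 44, 22, 4, 1].
Σ(ℓ_i−1) = 115−5 = 110; sign = (−1)^110 = +1.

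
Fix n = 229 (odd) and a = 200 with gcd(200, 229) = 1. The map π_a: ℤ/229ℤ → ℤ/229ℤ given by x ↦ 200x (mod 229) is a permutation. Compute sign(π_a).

-1

Orbit of 71 under x↦200x: [71, 2, 171, 79, 228, 29, 75]… (length divides ord_229(200)).
The orbit structure of x ↦ 200x mod 229: 2 orbits of sizes [228, 1].
With 2 cycles on 229 points, sign = (−1)^{229−2} = -1.
(200|229)_J = -1 (Zolotarev's lemma cross-check).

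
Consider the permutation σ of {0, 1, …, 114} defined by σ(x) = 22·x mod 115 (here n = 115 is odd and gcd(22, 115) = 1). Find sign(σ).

Start at x=68: 68 → 1 → 22 → 24 → 68 (one orbit).
35 cycles of lengths [4, 4, 4, 4, 4, 4, 4, 4, 4, 4, 4, 4, 4, 4, 4, 4, 4, 4, 4, 4, 4, 4, 4, 2, 2, 2, 2, 2, 2, 2, 2, 2, 2, 2, 1].
sign(π) = (−1)^{n − #cycles} = (−1)^{115−35} = (−1)^80 = +1.
(22|115)_J = +1 (Zolotarev's lemma cross-check).

+1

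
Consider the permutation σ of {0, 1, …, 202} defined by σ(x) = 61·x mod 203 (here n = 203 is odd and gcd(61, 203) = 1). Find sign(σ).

Start at x=141: 141 → 75 → 109 → 153 → 198 → 101 → 71 → … (one orbit).
π_61 has 5 disjoint cycles with lengths [84, 84, 28, 6, 1] on {0,…,202}.
n − c = 203 − 5 = 198; sign = (−1)^198 = +1.

+1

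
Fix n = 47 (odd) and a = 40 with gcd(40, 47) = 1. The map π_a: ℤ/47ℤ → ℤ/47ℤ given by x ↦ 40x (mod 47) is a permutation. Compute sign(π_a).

Start at x=13: 13 → 3 → 26 → 6 → 5 → 12 → 10 → … (one orbit).
The orbit structure of x ↦ 40x mod 47: 2 orbits of sizes [46, 1].
sign(π) = (−1)^{n − #cycles} = (−1)^{47−2} = (−1)^45 = -1.

-1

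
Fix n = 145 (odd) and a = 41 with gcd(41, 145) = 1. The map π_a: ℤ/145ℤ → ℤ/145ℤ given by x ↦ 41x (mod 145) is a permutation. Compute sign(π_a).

Trace 86: π^k(86) = [86, 46, 1, 41] for k=0..3.
The orbit structure of x ↦ 41x mod 145: 40 orbits of sizes [4, 4, 4, 4, 4, 4, 4, 4, 4, 4, 4, 4, 4, 4, 4, 4, 4, 4, 4, 4, 4, 4, 4, 4, 4, 4, 4, 4, 4, 4, 4, 4, 4, 4, 4, 1, 1, 1, 1, 1].
145 − 40 = 105 transpositions; sign(π) = (−1)^105 = -1.

-1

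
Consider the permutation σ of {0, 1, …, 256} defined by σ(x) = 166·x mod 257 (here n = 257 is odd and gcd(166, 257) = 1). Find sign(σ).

Orbit of 164 under x↦166x: [164, 239, 96, 2, 75, 114, 163]… (length divides ord_257(166)).
The orbit structure of x ↦ 166x mod 257: 2 orbits of sizes [256, 1].
n − c = 257 − 2 = 255; sign = (−1)^255 = -1.
Via Zolotarev, sign(π_{166}) = (166|257) = -1.

-1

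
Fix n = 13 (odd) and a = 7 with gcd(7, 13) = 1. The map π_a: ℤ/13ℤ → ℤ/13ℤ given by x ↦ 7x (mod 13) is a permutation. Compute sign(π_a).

-1

Orbit of 6 under x↦7x: [6, 3, 8, 4, 2, 1, 7]… (length divides ord_13(7)).
π_7 has 2 disjoint cycles with lengths [12, 1] on {0,…,12}.
Σ(ℓ_i−1) = 13−2 = 11; sign = (−1)^11 = -1.
Check: (7/13) = -1 by Zolotarev.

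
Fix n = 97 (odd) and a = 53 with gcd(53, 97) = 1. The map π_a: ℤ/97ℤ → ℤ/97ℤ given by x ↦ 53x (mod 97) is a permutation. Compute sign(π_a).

Orbit of 4 under x↦53x: [4, 18, 81, 25, 64, 94, 35]… (length divides ord_97(53)).
3 cycles of lengths [48, 48, 1].
Σ(ℓ_i−1) = 97−3 = 94; sign = (−1)^94 = +1.
The Jacobi symbol (53|97) = +1 (Zolotarev) agrees.

+1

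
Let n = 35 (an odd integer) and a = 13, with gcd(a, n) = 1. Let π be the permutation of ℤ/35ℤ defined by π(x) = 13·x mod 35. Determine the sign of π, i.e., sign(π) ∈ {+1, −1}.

Orbit of 1 under x↦13x: [1, 13, 29, 27]… (length divides ord_35(13)).
Cycle lengths of π_13 on ℤ/35ℤ: [4, 4, 4, 4, 4, 4, 4, 2, 2, 2, 1]; 11 cycles in total.
35 − 11 = 24 transpositions; sign(π) = (−1)^24 = +1.
Via Zolotarev, sign(π_{13}) = (13|35) = +1.

+1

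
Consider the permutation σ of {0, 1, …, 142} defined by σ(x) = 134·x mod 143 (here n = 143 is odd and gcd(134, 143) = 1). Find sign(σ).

Orbit of 133 under x↦134x: [133, 90, 48, 140, 27, 43, 42]… (length divides ord_143(134)).
Cycle type of π: 30×4 + 10 + 6×2 + 1; total 8 cycles.
n − c = 143 − 8 = 135; sign = (−1)^135 = -1.
Zolotarev: (134|143) = -1, matching the cycle-count sign.

-1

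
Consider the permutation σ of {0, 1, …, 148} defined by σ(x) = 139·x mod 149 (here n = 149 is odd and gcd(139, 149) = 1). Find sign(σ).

-1

Orbit of 140 under x↦139x: [140, 90, 143, 60, 145, 40, 47]… (length divides ord_149(139)).
2 cycles of lengths [148, 1].
Σ(ℓ_i−1) = 149−2 = 147; sign = (−1)^147 = -1.
Check: (139/149) = -1 by Zolotarev.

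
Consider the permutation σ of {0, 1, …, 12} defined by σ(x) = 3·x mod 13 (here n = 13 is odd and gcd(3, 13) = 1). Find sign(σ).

+1

Start at x=1: 1 → 3 → 9 → 1 (one orbit).
5 cycles of lengths [3, 3, 3, 3, 1].
13 − 5 = 8 transpositions; sign(π) = (−1)^8 = +1.
The Jacobi symbol (3|13) = +1 (Zolotarev) agrees.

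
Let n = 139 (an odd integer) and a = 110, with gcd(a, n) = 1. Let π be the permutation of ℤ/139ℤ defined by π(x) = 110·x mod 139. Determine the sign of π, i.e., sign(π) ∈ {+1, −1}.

-1

Orbit of 127 under x↦110x: [127, 70, 55, 73, 107, 94, 54]… (length divides ord_139(110)).
π_110 has 2 disjoint cycles with lengths [138, 1] on {0,…,138}.
2 cycles on 139: each ℓ→(−1)^(ℓ−1), product (−1)^137 = -1.
The Jacobi symbol (110|139) = -1 (Zolotarev) agrees.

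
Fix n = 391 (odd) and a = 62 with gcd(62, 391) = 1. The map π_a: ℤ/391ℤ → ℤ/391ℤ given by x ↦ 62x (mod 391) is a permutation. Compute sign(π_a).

-1

Orbit of 376 under x↦62x: [376, 243, 208, 384, 348, 71, 101]… (length divides ord_391(62)).
The orbit structure of x ↦ 62x mod 391: 6 orbits of sizes [176, 176, 16, 11, 11, 1].
n − c = 391 − 6 = 385; sign = (−1)^385 = -1.
The Jacobi symbol (62|391) = -1 (Zolotarev) agrees.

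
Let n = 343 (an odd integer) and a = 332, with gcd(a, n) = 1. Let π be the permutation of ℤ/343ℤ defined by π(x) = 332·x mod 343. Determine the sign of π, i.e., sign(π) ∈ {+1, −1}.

-1

Trace 88: π^k(88) = [88, 61, 15, 178, 100, 272, 95] for k=0..6.
π_332 has 4 disjoint cycles with lengths [294, 42, 6, 1] on {0,…,342}.
n − c = 343 − 4 = 339; sign = (−1)^339 = -1.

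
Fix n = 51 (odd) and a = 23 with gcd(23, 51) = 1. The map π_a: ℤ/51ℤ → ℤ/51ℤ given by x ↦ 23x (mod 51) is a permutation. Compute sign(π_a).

+1

Start at x=11: 11 → 49 → 5 → 13 → 44 → 43 → 20 → … (one orbit).
Cycle lengths of π_23 on ℤ/51ℤ: [16, 16, 16, 2, 1]; 5 cycles in total.
Σ(ℓ_i−1) = 51−5 = 46; sign = (−1)^46 = +1.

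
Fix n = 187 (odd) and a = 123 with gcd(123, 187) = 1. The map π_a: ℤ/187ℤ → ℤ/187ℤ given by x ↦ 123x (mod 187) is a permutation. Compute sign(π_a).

-1

Start at x=169: 169 → 30 → 137 → 21 → 152 → 183 → 69 → … (one orbit).
π_123 has 14 disjoint cycles with lengths [20, 20, 20, 20, 20, 20, 20, 20, 10, 4, 4, 4, 4, 1] on {0,…,186}.
14 cycles on 187: each ℓ→(−1)^(ℓ−1), product (−1)^173 = -1.
Check: (123/187) = -1 by Zolotarev.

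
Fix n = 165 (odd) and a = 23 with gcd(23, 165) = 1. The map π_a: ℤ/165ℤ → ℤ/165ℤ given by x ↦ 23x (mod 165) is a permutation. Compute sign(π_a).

+1

Trace 122: π^k(122) = [122, 1, 23, 34] for k=0..3.
Cycle type of π: 4×33 + 2×11 + 1×11; total 55 cycles.
n − c = 165 − 55 = 110; sign = (−1)^110 = +1.
The Jacobi symbol (23|165) = +1 (Zolotarev) agrees.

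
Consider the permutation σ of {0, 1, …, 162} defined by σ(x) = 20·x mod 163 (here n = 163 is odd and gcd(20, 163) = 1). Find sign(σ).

-1

Orbit of 162 under x↦20x: [162, 143, 89, 150, 66, 16, 157]… (length divides ord_163(20)).
The orbit structure of x ↦ 20x mod 163: 2 orbits of sizes [162, 1].
n − c = 163 − 2 = 161; sign = (−1)^161 = -1.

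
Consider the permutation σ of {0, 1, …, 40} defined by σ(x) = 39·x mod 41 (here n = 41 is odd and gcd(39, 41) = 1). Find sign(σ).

+1

Trace 5: π^k(5) = [5, 31, 20, 1, 39, 4, 33] for k=0..6.
Decompose π into cycles: lengths [20, 20, 1] (3 cycles, including the fixed point 0).
n − c = 41 − 3 = 38; sign = (−1)^38 = +1.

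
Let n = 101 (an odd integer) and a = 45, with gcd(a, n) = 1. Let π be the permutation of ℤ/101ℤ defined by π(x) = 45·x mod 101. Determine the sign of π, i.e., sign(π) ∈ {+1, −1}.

Start at x=54: 54 → 6 → 68 → 30 → 37 → 49 → 84 → … (one orbit).
3 cycles of lengths [50, 50, 1].
101 − 3 = 98 transpositions; sign(π) = (−1)^98 = +1.
Zolotarev: (45|101) = +1, matching the cycle-count sign.

+1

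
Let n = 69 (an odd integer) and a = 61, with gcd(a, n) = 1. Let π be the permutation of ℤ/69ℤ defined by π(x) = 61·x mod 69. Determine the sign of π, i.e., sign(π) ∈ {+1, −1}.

Orbit of 1 under x↦61x: [1, 61, 64, 40, 25, 7, 13]… (length divides ord_69(61)).
Decompose π into cycles: lengths [22, 22, 22, 1, 1, 1] (6 cycles, including the fixed point 0).
69 − 6 = 63 transpositions; sign(π) = (−1)^63 = -1.

-1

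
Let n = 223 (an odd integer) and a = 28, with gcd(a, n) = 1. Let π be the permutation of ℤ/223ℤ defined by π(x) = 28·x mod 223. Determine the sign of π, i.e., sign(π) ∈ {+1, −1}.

+1

Orbit of 197 under x↦28x: [197, 164, 132, 128, 16, 2, 56]… (length divides ord_223(28)).
Decompose π into cycles: lengths [37, 37, 37, 37, 37, 37, 1] (7 cycles, including the fixed point 0).
n − c = 223 − 7 = 216; sign = (−1)^216 = +1.
Check: (28/223) = +1 by Zolotarev.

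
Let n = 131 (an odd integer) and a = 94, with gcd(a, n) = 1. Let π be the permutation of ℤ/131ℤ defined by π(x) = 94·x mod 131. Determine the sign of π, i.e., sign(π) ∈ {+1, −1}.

+1

Orbit of 109 under x↦94x: [109, 28, 12, 80, 53, 4, 114]… (length divides ord_131(94)).
The orbit structure of x ↦ 94x mod 131: 3 orbits of sizes [65, 65, 1].
3 cycles on 131: each ℓ→(−1)^(ℓ−1), product (−1)^128 = +1.
Zolotarev: (94|131) = +1, matching the cycle-count sign.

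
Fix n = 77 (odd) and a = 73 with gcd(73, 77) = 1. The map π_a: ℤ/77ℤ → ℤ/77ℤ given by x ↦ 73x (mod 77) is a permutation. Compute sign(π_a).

Orbit of 62 under x↦73x: [62, 60, 68, 36, 10, 37, 6]… (length divides ord_77(73)).
Decompose π into cycles: lengths [30, 30, 10, 6, 1] (5 cycles, including the fixed point 0).
5 cycles on 77: each ℓ→(−1)^(ℓ−1), product (−1)^72 = +1.

+1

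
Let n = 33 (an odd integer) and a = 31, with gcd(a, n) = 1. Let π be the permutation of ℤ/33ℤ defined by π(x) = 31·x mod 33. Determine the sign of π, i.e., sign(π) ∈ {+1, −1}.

+1

Start at x=16: 16 → 1 → 31 → 4 → 25 → 16 (one orbit).
The orbit structure of x ↦ 31x mod 33: 9 orbits of sizes [5, 5, 5, 5, 5, 5, 1, 1, 1].
Σ(ℓ_i−1) = 33−9 = 24; sign = (−1)^24 = +1.
The Jacobi symbol (31|33) = +1 (Zolotarev) agrees.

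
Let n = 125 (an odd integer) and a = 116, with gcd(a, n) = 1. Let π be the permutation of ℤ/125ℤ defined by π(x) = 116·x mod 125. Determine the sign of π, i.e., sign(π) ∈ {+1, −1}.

+1

Start at x=6: 6 → 71 → 111 → 1 → 116 → 81 → 21 → … (one orbit).
Cycle type of π: 25×4 + 5×4 + 1×5; total 13 cycles.
Σ(ℓ_i−1) = 125−13 = 112; sign = (−1)^112 = +1.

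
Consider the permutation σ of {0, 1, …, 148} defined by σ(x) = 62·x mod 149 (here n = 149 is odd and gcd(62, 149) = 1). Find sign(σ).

-1

Trace 21: π^k(21) = [21, 110, 115, 127, 126, 64, 94] for k=0..6.
Decompose π into cycles: lengths [148, 1] (2 cycles, including the fixed point 0).
sign(π) = (−1)^{n − #cycles} = (−1)^{149−2} = (−1)^147 = -1.
Check: (62/149) = -1 by Zolotarev.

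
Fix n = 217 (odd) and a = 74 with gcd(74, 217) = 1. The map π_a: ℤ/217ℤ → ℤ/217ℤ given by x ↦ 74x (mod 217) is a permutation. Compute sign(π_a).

Trace 15: π^k(15) = [15, 25, 114, 190, 172, 142, 92] for k=0..6.
π_74 has 10 disjoint cycles with lengths [30, 30, 30, 30, 30, 30, 30, 3, 3, 1] on {0,…,216}.
n − c = 217 − 10 = 207; sign = (−1)^207 = -1.

-1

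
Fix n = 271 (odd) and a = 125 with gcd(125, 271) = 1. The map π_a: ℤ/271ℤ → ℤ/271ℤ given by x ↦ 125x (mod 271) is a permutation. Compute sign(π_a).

+1

Trace 258: π^k(258) = [258, 1, 125, 178, 28, 248, 106] for k=0..6.
Decompose π into cycles: lengths [9, 9, 9, 9, 9, 9, 9, 9, 9, 9, 9, 9, 9, 9, 9, 9, 9, 9, 9, 9, 9, 9, 9, 9, 9, 9, 9, 9, 9, 9, 1] (31 cycles, including the fixed point 0).
n − c = 271 − 31 = 240; sign = (−1)^240 = +1.
Check: (125/271) = +1 by Zolotarev.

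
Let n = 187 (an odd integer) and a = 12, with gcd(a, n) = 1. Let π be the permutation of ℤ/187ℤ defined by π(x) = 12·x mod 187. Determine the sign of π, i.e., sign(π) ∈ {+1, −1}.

Trace 23: π^k(23) = [23, 89, 133, 100, 78, 1, 12] for k=0..6.
Cycle type of π: 16×11 + 1×11; total 22 cycles.
Σ(ℓ_i−1) = 187−22 = 165; sign = (−1)^165 = -1.
(12|187)_J = -1 (Zolotarev's lemma cross-check).

-1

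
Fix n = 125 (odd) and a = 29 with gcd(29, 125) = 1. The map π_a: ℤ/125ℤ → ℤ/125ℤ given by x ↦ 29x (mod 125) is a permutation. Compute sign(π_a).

+1

Orbit of 31 under x↦29x: [31, 24, 71, 59, 86, 119, 76]… (length divides ord_125(29)).
Decompose π into cycles: lengths [50, 50, 10, 10, 2, 2, 1] (7 cycles, including the fixed point 0).
125 − 7 = 118 transpositions; sign(π) = (−1)^118 = +1.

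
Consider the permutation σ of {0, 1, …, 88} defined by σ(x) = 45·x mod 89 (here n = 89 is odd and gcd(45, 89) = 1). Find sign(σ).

+1

Start at x=64: 64 → 32 → 16 → 8 → 4 → 2 → 1 → … (one orbit).
Cycle lengths of π_45 on ℤ/89ℤ: [11, 11, 11, 11, 11, 11, 11, 11, 1]; 9 cycles in total.
9 cycles on 89: each ℓ→(−1)^(ℓ−1), product (−1)^80 = +1.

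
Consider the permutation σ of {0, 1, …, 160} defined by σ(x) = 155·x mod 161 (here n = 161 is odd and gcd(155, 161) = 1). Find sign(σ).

Orbit of 71 under x↦155x: [71, 57, 141, 120, 85, 134, 1]… (length divides ord_161(155)).
The orbit structure of x ↦ 155x mod 161: 14 orbits of sizes [22, 22, 22, 22, 22, 22, 22, 1, 1, 1, 1, 1, 1, 1].
14 cycles on 161: each ℓ→(−1)^(ℓ−1), product (−1)^147 = -1.

-1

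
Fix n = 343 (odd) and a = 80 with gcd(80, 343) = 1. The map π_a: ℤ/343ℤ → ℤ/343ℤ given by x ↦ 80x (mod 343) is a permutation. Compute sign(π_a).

-1

Start at x=30: 30 → 342 → 263 → 117 → 99 → 31 → 79 → … (one orbit).
The orbit structure of x ↦ 80x mod 343: 16 orbits of sizes [42, 42, 42, 42, 42, 42, 42, 6, 6, 6, 6, 6, 6, 6, 6, 1].
n − c = 343 − 16 = 327; sign = (−1)^327 = -1.
The Jacobi symbol (80|343) = -1 (Zolotarev) agrees.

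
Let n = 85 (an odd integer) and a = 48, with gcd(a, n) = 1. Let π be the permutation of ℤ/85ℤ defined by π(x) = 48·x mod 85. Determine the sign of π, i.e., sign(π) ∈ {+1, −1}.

Trace 81: π^k(81) = [81, 63, 49, 57, 16, 3, 59] for k=0..6.
Decompose π into cycles: lengths [16, 16, 16, 16, 16, 4, 1] (7 cycles, including the fixed point 0).
n − c = 85 − 7 = 78; sign = (−1)^78 = +1.
Zolotarev: (48|85) = +1, matching the cycle-count sign.

+1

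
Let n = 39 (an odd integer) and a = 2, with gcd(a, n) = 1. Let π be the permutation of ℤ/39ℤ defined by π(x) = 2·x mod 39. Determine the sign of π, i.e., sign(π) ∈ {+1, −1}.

+1

Trace 4: π^k(4) = [4, 8, 16, 32, 25, 11, 22] for k=0..6.
The orbit structure of x ↦ 2x mod 39: 5 orbits of sizes [12, 12, 12, 2, 1].
n − c = 39 − 5 = 34; sign = (−1)^34 = +1.
(2|39)_J = +1 (Zolotarev's lemma cross-check).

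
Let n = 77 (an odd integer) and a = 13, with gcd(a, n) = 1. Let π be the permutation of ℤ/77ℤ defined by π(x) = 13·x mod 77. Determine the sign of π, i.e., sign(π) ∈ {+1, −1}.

Trace 76: π^k(76) = [76, 64, 62, 36, 6, 1, 13] for k=0..6.
The orbit structure of x ↦ 13x mod 77: 11 orbits of sizes [10, 10, 10, 10, 10, 10, 10, 2, 2, 2, 1].
With 11 cycles on 77 points, sign = (−1)^{77−11} = +1.

+1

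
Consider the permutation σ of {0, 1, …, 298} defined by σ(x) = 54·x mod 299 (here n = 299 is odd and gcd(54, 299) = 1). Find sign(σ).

-1

Orbit of 262 under x↦54x: [262, 95, 47, 146, 110, 259, 232]… (length divides ord_299(54)).
π_54 has 6 disjoint cycles with lengths [132, 132, 12, 11, 11, 1] on {0,…,298}.
Σ(ℓ_i−1) = 299−6 = 293; sign = (−1)^293 = -1.
The Jacobi symbol (54|299) = -1 (Zolotarev) agrees.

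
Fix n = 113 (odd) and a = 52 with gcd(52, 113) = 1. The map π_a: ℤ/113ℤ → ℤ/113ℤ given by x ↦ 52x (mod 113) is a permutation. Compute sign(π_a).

Start at x=7: 7 → 25 → 57 → 26 → 109 → 18 → 32 → … (one orbit).
π_52 has 3 disjoint cycles with lengths [56, 56, 1] on {0,…,112}.
With 3 cycles on 113 points, sign = (−1)^{113−3} = +1.
Check: (52/113) = +1 by Zolotarev.

+1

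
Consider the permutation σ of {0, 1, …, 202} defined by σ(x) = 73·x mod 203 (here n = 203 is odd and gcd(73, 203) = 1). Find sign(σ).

Start at x=89: 89 → 1 → 73 → 51 → 69 → 165 → 68 → … (one orbit).
The orbit structure of x ↦ 73x mod 203: 5 orbits of sizes [84, 84, 28, 6, 1].
Σ(ℓ_i−1) = 203−5 = 198; sign = (−1)^198 = +1.
Zolotarev: (73|203) = +1, matching the cycle-count sign.

+1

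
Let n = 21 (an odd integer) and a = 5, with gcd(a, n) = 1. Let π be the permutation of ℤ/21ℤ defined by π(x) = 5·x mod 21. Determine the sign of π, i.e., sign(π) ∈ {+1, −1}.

+1

Trace 1: π^k(1) = [1, 5, 4, 20, 16, 17] for k=0..5.
π_5 has 5 disjoint cycles with lengths [6, 6, 6, 2, 1] on {0,…,20}.
21 − 5 = 16 transpositions; sign(π) = (−1)^16 = +1.
Zolotarev: (5|21) = +1, matching the cycle-count sign.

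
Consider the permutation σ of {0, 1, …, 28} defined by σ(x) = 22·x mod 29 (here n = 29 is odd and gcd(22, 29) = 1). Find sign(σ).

Orbit of 28 under x↦22x: [28, 7, 9, 24, 6, 16, 4]… (length divides ord_29(22)).
Cycle lengths of π_22 on ℤ/29ℤ: [14, 14, 1]; 3 cycles in total.
29 − 3 = 26 transpositions; sign(π) = (−1)^26 = +1.
Zolotarev: (22|29) = +1, matching the cycle-count sign.

+1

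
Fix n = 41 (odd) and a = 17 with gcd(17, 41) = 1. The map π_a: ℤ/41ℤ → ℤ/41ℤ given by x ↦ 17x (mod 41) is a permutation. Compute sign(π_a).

-1

Trace 21: π^k(21) = [21, 29, 1, 17, 2, 34, 4] for k=0..6.
Decompose π into cycles: lengths [40, 1] (2 cycles, including the fixed point 0).
41 − 2 = 39 transpositions; sign(π) = (−1)^39 = -1.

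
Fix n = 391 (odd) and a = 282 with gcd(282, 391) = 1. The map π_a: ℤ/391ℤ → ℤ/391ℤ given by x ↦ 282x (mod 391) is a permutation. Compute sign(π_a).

-1

Trace 82: π^k(82) = [82, 55, 261, 94, 311, 118, 41] for k=0..6.
Cycle type of π: 176×2 + 16 + 11×2 + 1; total 6 cycles.
Σ(ℓ_i−1) = 391−6 = 385; sign = (−1)^385 = -1.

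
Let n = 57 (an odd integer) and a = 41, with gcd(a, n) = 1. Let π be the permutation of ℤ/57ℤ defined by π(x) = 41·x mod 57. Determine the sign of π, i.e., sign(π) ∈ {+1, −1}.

+1

Trace 56: π^k(56) = [56, 16, 29, 49, 14, 4, 50] for k=0..6.
The orbit structure of x ↦ 41x mod 57: 5 orbits of sizes [18, 18, 18, 2, 1].
5 cycles on 57: each ℓ→(−1)^(ℓ−1), product (−1)^52 = +1.
Check: (41/57) = +1 by Zolotarev.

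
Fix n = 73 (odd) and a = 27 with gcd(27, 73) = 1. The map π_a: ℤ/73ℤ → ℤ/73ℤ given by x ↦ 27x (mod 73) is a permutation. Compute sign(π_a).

Start at x=46: 46 → 1 → 27 → 72 → 46 (one orbit).
Cycle type of π: 4×18 + 1; total 19 cycles.
sign(π) = (−1)^{n − #cycles} = (−1)^{73−19} = (−1)^54 = +1.

+1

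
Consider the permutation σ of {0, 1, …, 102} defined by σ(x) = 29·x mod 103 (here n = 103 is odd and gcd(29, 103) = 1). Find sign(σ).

+1

Orbit of 38 under x↦29x: [38, 72, 28, 91, 64, 2, 58]… (length divides ord_103(29)).
3 cycles of lengths [51, 51, 1].
103 − 3 = 100 transpositions; sign(π) = (−1)^100 = +1.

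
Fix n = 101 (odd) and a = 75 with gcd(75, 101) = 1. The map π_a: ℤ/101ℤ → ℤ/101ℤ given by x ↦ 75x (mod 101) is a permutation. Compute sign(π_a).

Start at x=94: 94 → 81 → 15 → 14 → 40 → 71 → 73 → … (one orbit).
The orbit structure of x ↦ 75x mod 101: 2 orbits of sizes [100, 1].
101 − 2 = 99 transpositions; sign(π) = (−1)^99 = -1.
Via Zolotarev, sign(π_{75}) = (75|101) = -1.

-1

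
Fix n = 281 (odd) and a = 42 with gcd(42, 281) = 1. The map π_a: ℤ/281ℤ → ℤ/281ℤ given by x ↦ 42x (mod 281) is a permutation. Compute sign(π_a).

-1

Orbit of 149 under x↦42x: [149, 76, 101, 27, 10, 139, 218]… (length divides ord_281(42)).
2 cycles of lengths [280, 1].
sign(π) = (−1)^{n − #cycles} = (−1)^{281−2} = (−1)^279 = -1.
Via Zolotarev, sign(π_{42}) = (42|281) = -1.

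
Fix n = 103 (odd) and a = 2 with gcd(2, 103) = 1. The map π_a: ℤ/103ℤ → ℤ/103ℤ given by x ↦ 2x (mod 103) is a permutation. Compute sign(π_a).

+1

Trace 72: π^k(72) = [72, 41, 82, 61, 19, 38, 76] for k=0..6.
Cycle type of π: 51×2 + 1; total 3 cycles.
With 3 cycles on 103 points, sign = (−1)^{103−3} = +1.
Via Zolotarev, sign(π_{2}) = (2|103) = +1.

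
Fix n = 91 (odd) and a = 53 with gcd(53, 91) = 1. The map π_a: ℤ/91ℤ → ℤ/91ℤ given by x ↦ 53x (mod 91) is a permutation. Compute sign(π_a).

Trace 1: π^k(1) = [1, 53, 79] for k=0..2.
π_53 has 39 disjoint cycles with lengths [3, 3, 3, 3, 3, 3, 3, 3, 3, 3, 3, 3, 3, 3, 3, 3, 3, 3, 3, 3, 3, 3, 3, 3, 3, 3, 1, 1, 1, 1, 1, 1, 1, 1, 1, 1, 1, 1, 1] on {0,…,90}.
39 cycles on 91: each ℓ→(−1)^(ℓ−1), product (−1)^52 = +1.
(53|91)_J = +1 (Zolotarev's lemma cross-check).

+1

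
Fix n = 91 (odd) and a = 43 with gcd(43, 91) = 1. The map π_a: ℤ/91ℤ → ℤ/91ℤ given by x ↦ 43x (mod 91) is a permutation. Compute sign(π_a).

+1

Trace 36: π^k(36) = [36, 1, 43, 29, 64, 22] for k=0..5.
21 cycles of lengths [6, 6, 6, 6, 6, 6, 6, 6, 6, 6, 6, 6, 6, 6, 1, 1, 1, 1, 1, 1, 1].
n − c = 91 − 21 = 70; sign = (−1)^70 = +1.
Zolotarev: (43|91) = +1, matching the cycle-count sign.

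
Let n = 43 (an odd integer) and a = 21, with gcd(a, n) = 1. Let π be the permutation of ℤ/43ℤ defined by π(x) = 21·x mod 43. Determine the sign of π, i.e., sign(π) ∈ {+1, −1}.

+1

Trace 1: π^k(1) = [1, 21, 11, 16, 35, 4, 41] for k=0..6.
π_21 has 7 disjoint cycles with lengths [7, 7, 7, 7, 7, 7, 1] on {0,…,42}.
7 cycles on 43: each ℓ→(−1)^(ℓ−1), product (−1)^36 = +1.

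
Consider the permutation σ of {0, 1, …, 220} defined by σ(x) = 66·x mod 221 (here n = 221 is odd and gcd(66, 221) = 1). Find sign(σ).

Start at x=144: 144 → 1 → 66 → 157 → 196 → 118 → 53 → … (one orbit).
The orbit structure of x ↦ 66x mod 221: 39 orbits of sizes [8, 8, 8, 8, 8, 8, 8, 8, 8, 8, 8, 8, 8, 8, 8, 8, 8, 8, 8, 8, 8, 8, 8, 8, 8, 8, 1, 1, 1, 1, 1, 1, 1, 1, 1, 1, 1, 1, 1].
n − c = 221 − 39 = 182; sign = (−1)^182 = +1.

+1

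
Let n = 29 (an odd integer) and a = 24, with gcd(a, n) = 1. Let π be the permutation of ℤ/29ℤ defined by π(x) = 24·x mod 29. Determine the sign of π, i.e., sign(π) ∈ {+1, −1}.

Start at x=7: 7 → 23 → 1 → 24 → 25 → 20 → 16 → 7 (one orbit).
Decompose π into cycles: lengths [7, 7, 7, 7, 1] (5 cycles, including the fixed point 0).
29 − 5 = 24 transpositions; sign(π) = (−1)^24 = +1.
(24|29)_J = +1 (Zolotarev's lemma cross-check).

+1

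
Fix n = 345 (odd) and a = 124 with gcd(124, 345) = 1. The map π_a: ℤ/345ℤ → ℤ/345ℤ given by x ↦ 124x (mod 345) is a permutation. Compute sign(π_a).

Start at x=301: 301 → 64 → 1 → 124 → 196 → 154 → 121 → … (one orbit).
The orbit structure of x ↦ 124x mod 345: 27 orbits of sizes [22, 22, 22, 22, 22, 22, 22, 22, 22, 22, 22, 22, 11, 11, 11, 11, 11, 11, 2, 2, 2, 2, 2, 2, 1, 1, 1].
sign(π) = (−1)^{n − #cycles} = (−1)^{345−27} = (−1)^318 = +1.
Zolotarev: (124|345) = +1, matching the cycle-count sign.

+1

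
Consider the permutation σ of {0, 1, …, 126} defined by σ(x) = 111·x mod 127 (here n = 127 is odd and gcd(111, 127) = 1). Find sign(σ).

-1

Orbit of 123 under x↦111x: [123, 64, 119, 1, 111, 2, 95]… (length divides ord_127(111)).
Cycle lengths of π_111 on ℤ/127ℤ: [14, 14, 14, 14, 14, 14, 14, 14, 14, 1]; 10 cycles in total.
127 − 10 = 117 transpositions; sign(π) = (−1)^117 = -1.
The Jacobi symbol (111|127) = -1 (Zolotarev) agrees.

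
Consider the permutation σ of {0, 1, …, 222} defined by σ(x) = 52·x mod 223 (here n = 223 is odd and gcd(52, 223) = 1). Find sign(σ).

Start at x=195: 195 → 105 → 108 → 41 → 125 → 33 → 155 → … (one orbit).
Cycle lengths of π_52 on ℤ/223ℤ: [74, 74, 74, 1]; 4 cycles in total.
With 4 cycles on 223 points, sign = (−1)^{223−4} = -1.
Zolotarev: (52|223) = -1, matching the cycle-count sign.

-1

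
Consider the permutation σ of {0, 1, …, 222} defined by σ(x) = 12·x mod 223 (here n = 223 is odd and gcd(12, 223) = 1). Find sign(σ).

Orbit of 10 under x↦12x: [10, 120, 102, 109, 193, 86, 140]… (length divides ord_223(12)).
Cycle lengths of π_12 on ℤ/223ℤ: [222, 1]; 2 cycles in total.
sign(π) = (−1)^{n − #cycles} = (−1)^{223−2} = (−1)^221 = -1.

-1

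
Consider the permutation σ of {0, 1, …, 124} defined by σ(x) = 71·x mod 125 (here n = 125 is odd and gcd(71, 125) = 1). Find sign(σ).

Trace 61: π^k(61) = [61, 81, 1, 71, 41, 36, 56] for k=0..6.
Decompose π into cycles: lengths [25, 25, 25, 25, 5, 5, 5, 5, 1, 1, 1, 1, 1] (13 cycles, including the fixed point 0).
With 13 cycles on 125 points, sign = (−1)^{125−13} = +1.
Zolotarev: (71|125) = +1, matching the cycle-count sign.

+1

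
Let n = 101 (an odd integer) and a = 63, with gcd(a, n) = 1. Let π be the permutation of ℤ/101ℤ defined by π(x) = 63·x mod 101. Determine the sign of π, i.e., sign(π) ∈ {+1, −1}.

Trace 13: π^k(13) = [13, 11, 87, 27, 85, 2, 25] for k=0..6.
Cycle type of π: 100 + 1; total 2 cycles.
2 cycles on 101: each ℓ→(−1)^(ℓ−1), product (−1)^99 = -1.
Via Zolotarev, sign(π_{63}) = (63|101) = -1.

-1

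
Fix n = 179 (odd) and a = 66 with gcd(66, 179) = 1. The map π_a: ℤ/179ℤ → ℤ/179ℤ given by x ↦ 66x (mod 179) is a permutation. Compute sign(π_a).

Trace 126: π^k(126) = [126, 82, 42, 87, 14, 29, 124] for k=0..6.
The orbit structure of x ↦ 66x mod 179: 3 orbits of sizes [89, 89, 1].
Σ(ℓ_i−1) = 179−3 = 176; sign = (−1)^176 = +1.
Via Zolotarev, sign(π_{66}) = (66|179) = +1.

+1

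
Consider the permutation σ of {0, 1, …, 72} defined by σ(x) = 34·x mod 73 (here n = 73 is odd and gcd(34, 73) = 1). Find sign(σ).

Start at x=7: 7 → 19 → 62 → 64 → 59 → 35 → 22 → … (one orbit).
Cycle lengths of π_34 on ℤ/73ℤ: [72, 1]; 2 cycles in total.
With 2 cycles on 73 points, sign = (−1)^{73−2} = -1.

-1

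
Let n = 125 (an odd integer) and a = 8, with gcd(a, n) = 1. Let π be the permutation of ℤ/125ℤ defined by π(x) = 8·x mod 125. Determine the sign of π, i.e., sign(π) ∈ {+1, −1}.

-1

Orbit of 1 under x↦8x: [1, 8, 64, 12, 96, 18, 19]… (length divides ord_125(8)).
Cycle type of π: 100 + 20 + 4 + 1; total 4 cycles.
125 − 4 = 121 transpositions; sign(π) = (−1)^121 = -1.
Zolotarev: (8|125) = -1, matching the cycle-count sign.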